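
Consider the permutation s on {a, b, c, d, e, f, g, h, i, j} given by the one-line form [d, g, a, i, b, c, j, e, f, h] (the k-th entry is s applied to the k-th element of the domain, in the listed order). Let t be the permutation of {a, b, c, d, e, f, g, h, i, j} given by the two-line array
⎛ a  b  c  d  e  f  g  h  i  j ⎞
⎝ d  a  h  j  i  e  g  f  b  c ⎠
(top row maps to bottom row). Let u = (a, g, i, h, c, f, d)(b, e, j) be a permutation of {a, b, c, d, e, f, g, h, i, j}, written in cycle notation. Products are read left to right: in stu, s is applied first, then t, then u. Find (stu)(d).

Chase d: s(d) = i; t(i) = b; u(b) = e. Hence (stu)(d) = e.

e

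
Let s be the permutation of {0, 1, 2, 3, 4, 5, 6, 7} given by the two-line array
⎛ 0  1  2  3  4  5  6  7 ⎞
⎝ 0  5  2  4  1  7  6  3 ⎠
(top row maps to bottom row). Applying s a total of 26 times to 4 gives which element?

1

Tracing 4 → 1 → … returns to 4 after 5 steps, so 4 lies in a 5-cycle (1, 5, 7, 3, 4).
Since the cycle has length 5, s^26 acts on it the same as s^1 (26 mod 5 = 1).
Stepping 1 place around the cycle: 4 → 1.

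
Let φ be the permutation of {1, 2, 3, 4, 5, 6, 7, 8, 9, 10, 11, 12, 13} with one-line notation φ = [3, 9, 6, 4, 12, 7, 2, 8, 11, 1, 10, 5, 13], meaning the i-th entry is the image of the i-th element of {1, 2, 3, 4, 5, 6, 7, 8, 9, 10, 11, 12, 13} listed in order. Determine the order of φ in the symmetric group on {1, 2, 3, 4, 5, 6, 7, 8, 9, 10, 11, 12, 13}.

The disjoint-cycle form of φ has cycle lengths 8, 2, 1, 1, 1.
The order is lcm(8, 2) = 8.

8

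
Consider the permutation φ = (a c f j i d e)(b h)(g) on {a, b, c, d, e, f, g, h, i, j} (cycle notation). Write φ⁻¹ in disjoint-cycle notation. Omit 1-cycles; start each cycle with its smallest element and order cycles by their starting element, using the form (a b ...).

(a e d i j f c)(b h)

The inverse reverses each cycle.
Reversing each cycle of φ and rotating so the smallest element leads gives (a e d i j f c)(b h).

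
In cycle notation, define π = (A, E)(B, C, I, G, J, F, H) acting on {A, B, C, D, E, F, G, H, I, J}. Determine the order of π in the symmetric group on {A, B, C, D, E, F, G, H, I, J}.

14

The disjoint cycles have lengths 7, 2, 1.
The order of π is the least common multiple of its cycle lengths: lcm(7, 2) = 14.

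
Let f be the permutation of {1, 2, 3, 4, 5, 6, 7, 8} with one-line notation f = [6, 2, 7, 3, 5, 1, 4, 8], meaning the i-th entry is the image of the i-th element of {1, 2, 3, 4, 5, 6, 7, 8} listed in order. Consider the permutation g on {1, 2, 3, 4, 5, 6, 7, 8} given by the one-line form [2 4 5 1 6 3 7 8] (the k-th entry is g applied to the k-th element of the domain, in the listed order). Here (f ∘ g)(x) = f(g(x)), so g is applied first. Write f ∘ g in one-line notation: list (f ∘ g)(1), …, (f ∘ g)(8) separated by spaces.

2 3 5 6 1 7 4 8

Chase each element through g then f: 1 → 2 → 2; 2 → 4 → 3; 3 → 5 → 5; 4 → 1 → 6; 5 → 6 → 1; 6 → 3 → 7; 7 → 7 → 4; 8 → 8 → 8.
So f ∘ g in one-line form is 2 3 5 6 1 7 4 8.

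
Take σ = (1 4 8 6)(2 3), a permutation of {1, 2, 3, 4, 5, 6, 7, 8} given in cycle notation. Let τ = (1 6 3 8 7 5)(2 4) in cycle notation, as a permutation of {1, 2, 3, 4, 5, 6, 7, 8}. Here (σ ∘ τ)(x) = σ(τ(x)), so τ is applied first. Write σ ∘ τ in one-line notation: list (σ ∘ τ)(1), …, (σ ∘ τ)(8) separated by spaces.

For each element, apply τ then σ: 1 → 6 → 1; 2 → 4 → 8; 3 → 8 → 6; 4 → 2 → 3; 5 → 1 → 4; 6 → 3 → 2; 7 → 5 → 5; 8 → 7 → 7.
So σ ∘ τ in one-line form is 1 8 6 3 4 2 5 7.

1 8 6 3 4 2 5 7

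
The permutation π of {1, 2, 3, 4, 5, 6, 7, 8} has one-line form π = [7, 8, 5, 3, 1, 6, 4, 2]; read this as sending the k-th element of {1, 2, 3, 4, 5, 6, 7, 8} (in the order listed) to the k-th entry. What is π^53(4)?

1

Tracing 4 → 3 → … returns to 4 after 5 steps, so 4 lies in a 5-cycle (1, 7, 4, 3, 5).
Powers repeat with period 5 on this cycle, and 53 mod 5 = 3, so π^53(4) = π^3(4).
Stepping 3 places around the cycle: 4 → 3 → 5 → 1.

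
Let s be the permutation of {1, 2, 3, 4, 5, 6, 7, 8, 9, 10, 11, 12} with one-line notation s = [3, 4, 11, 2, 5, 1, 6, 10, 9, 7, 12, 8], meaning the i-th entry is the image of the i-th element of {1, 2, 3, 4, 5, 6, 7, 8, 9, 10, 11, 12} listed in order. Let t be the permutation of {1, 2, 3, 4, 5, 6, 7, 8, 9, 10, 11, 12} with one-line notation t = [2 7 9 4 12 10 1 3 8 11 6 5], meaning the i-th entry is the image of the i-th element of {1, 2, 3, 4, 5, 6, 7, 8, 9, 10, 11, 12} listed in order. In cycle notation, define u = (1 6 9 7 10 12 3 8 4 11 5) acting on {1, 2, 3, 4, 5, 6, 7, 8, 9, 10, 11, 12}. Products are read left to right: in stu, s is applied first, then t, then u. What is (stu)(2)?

Apply the permutations in order: s(2) = 4, then t(4) = 4, then u(4) = 11. So (stu)(2) = 11.

11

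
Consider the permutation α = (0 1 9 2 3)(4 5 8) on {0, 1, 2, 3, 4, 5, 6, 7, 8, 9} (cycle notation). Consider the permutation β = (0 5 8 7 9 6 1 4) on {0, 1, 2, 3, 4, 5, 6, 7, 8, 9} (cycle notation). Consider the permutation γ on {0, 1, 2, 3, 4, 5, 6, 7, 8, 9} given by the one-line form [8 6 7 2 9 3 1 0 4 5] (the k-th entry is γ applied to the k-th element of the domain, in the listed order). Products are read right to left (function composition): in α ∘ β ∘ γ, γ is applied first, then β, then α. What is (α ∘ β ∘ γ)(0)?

Apply the permutations in order: γ(0) = 8, then β(8) = 7, then α(7) = 7. So (α ∘ β ∘ γ)(0) = 7.

7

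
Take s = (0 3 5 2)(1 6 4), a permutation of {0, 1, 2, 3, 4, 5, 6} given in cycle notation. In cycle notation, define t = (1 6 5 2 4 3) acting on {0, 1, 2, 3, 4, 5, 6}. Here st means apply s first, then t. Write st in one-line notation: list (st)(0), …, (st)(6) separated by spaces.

Chase each element through s then t: 0 → 3 → 1; 1 → 6 → 5; 2 → 0 → 0; 3 → 5 → 2; 4 → 1 → 6; 5 → 2 → 4; 6 → 4 → 3.
So st in one-line form is 1 5 0 2 6 4 3.

1 5 0 2 6 4 3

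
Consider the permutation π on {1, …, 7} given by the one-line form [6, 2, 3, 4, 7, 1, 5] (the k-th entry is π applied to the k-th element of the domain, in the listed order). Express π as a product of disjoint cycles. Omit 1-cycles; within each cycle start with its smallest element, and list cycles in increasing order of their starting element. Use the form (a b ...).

Iterating π from 1 gives 1 → 6 → 1; that is the 2-cycle (1 6).
Repeating from the next unused element and collecting all non-trivial cycles gives (1 6)(5 7).

(1 6)(5 7)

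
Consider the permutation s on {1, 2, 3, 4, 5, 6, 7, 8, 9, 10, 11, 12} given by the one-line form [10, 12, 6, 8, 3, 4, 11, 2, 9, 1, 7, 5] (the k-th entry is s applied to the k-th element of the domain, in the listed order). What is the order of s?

Writing s as disjoint cycles, the cycle lengths are 7, 2, 2, 1.
The order of s is the least common multiple of its cycle lengths: lcm(7, 2, 2) = 14.

14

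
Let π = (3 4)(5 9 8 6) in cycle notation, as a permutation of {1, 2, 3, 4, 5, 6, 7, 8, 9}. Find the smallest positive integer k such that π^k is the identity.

4

The cycle type of π is (4, 2, 1, 1, 1).
The order is lcm(4, 2) = 4.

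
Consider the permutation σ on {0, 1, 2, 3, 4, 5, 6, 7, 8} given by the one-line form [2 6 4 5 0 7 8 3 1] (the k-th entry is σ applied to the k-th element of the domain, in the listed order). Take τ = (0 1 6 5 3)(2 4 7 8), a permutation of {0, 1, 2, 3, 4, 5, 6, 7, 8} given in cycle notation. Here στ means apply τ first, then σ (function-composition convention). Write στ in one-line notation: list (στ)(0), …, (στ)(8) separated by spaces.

(στ)(x) = σ(τ(x)). Computing each image: σ(τ(0)) = σ(1) = 6, σ(τ(1)) = σ(6) = 8, σ(τ(2)) = σ(4) = 0, σ(τ(3)) = σ(0) = 2, σ(τ(4)) = σ(7) = 3, σ(τ(5)) = σ(3) = 5, σ(τ(6)) = σ(5) = 7, σ(τ(7)) = σ(8) = 1, σ(τ(8)) = σ(2) = 4.
Hence στ = [6 8 0 2 3 5 7 1 4].

6 8 0 2 3 5 7 1 4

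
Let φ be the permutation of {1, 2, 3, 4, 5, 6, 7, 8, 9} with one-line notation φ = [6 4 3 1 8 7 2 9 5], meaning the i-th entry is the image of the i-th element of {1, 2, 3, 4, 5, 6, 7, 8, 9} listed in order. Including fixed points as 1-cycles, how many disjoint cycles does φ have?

3

The cycle decomposition is (1, 6, 7, 2, 4)(3)(5, 8, 9), which has 3 cycles (counting 1-cycles).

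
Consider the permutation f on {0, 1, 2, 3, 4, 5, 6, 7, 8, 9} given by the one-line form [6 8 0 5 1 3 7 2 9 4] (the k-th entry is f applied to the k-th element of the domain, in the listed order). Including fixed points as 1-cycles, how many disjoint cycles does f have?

The cycle decomposition is (0 6 7 2)(1 8 9 4)(3 5), which has 3 cycles (counting 1-cycles).

3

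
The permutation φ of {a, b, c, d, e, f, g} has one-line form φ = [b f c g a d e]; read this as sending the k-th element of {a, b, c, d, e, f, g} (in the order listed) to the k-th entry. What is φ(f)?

f is element number 6 of the domain, and entry number 6 of the one-line form is d, so φ(f) = d.

d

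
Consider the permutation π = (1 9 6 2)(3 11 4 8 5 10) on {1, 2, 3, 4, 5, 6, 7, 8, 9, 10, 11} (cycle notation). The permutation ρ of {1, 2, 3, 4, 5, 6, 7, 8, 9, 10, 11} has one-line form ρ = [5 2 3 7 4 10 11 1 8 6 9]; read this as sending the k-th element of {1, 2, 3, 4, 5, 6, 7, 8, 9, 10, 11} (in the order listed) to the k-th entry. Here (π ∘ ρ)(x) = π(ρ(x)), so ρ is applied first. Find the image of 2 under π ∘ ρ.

1

First apply ρ: ρ(2) = 2, then π(2) = 1. Thus (π ∘ ρ)(2) = 1.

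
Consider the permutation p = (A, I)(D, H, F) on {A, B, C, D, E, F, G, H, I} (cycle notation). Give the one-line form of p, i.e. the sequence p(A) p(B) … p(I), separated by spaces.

I B C H E D G F A

Each element maps to the next entry in its cycle (wrapping to the front): A→I, B→B, C→C, D→H, E→E, F→D, G→G, H→F, I→A.
So the one-line form is I B C H E D G F A.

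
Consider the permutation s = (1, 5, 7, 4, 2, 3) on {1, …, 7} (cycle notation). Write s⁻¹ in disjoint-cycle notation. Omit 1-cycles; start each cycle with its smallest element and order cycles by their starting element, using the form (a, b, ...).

(1, 3, 2, 4, 7, 5)

If s sends a → b within a cycle, s⁻¹ sends b → a; equivalently, reverse each cycle.
After reversing and putting each cycle's least element first, s⁻¹ = (1, 3, 2, 4, 7, 5).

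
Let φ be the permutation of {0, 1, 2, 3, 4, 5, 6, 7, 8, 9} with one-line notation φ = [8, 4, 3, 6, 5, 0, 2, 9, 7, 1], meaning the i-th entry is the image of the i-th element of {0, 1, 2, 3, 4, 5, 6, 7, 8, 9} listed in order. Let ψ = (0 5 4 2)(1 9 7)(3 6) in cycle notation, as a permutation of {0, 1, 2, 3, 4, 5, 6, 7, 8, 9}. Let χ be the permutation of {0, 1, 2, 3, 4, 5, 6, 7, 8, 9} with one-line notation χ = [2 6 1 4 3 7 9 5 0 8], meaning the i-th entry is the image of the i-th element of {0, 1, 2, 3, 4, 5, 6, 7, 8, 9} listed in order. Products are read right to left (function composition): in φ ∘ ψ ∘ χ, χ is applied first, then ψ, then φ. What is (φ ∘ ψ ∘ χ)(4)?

(φ ∘ ψ ∘ χ)(4) = φ(ψ(χ(4))). χ(4) = 3, then ψ(3) = 6, then φ(6) = 2, so the result is 2.

2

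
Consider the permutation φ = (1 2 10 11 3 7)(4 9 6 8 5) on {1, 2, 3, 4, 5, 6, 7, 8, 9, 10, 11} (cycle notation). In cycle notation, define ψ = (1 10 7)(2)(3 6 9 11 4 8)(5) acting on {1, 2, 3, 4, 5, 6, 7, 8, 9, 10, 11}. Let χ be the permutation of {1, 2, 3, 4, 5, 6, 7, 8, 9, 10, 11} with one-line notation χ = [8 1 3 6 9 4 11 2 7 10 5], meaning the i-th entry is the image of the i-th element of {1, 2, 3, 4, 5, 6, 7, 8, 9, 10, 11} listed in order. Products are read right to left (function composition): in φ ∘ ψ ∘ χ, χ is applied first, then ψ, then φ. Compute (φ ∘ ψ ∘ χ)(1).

7

Chase 1: χ(1) = 8; ψ(8) = 3; φ(3) = 7. Hence (φ ∘ ψ ∘ χ)(1) = 7.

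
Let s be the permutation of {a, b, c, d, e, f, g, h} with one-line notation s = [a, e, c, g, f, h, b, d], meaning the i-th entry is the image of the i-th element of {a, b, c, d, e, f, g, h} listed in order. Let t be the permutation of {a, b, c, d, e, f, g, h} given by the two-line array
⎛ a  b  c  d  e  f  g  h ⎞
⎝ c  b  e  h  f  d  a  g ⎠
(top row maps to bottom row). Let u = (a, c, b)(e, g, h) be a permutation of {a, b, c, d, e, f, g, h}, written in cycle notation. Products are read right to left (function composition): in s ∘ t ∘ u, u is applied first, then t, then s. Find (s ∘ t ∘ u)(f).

(s ∘ t ∘ u)(f) = s(t(u(f))). u(f) = f, then t(f) = d, then s(d) = g, so the result is g.

g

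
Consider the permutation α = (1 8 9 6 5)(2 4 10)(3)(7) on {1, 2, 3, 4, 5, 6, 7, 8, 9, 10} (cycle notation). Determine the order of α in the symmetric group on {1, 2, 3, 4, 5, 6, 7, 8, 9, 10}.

15

The disjoint cycles have lengths 5, 3, 1, 1.
The order is lcm(5, 3) = 15.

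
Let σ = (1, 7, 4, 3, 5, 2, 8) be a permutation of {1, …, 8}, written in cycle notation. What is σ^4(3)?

3 lies in the 7-cycle (1, 7, 4, 3, 5, 2, 8).
Stepping 4 places around the cycle: 3 → 5 → 2 → 8 → 1.

1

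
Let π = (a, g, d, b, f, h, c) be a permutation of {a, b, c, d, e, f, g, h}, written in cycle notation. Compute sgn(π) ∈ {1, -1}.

The cycle lengths are 7, 1.
A cycle of length ℓ contributes ℓ−1 transpositions, so π is a product of 6 transpositions — even.

1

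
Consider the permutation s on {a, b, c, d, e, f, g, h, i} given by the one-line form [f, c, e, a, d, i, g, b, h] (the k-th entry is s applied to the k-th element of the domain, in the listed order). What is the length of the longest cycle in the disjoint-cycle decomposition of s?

Decomposing into disjoint cycles gives (a f i h b c e d); the longest has length 8.

8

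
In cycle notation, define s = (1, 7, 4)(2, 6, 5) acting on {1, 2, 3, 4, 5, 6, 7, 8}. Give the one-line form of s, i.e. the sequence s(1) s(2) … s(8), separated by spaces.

7 6 3 1 2 5 4 8

Image by image: 1→7, 2→6, 3→3, 4→1, 5→2, 6→5, 7→4, 8→8.
So the one-line form is 7 6 3 1 2 5 4 8.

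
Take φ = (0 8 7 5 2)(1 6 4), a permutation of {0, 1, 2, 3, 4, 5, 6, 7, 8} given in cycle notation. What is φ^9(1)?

1 lies in the 3-cycle (1 6 4).
Since the cycle has length 3, φ^9 acts on it the same as φ^0 (9 mod 3 = 0).
So φ^9(1) = 1.

1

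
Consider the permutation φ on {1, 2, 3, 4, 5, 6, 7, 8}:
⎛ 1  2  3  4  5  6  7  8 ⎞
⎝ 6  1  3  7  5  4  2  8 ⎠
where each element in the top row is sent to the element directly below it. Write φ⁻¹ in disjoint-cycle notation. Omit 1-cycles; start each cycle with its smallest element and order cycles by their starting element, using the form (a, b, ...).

(1, 2, 7, 4, 6)

First write φ in disjoint cycles: (1, 6, 4, 7, 2).
Reversing each cycle (and rotating so the smallest element leads) gives φ⁻¹ = (1, 2, 7, 4, 6).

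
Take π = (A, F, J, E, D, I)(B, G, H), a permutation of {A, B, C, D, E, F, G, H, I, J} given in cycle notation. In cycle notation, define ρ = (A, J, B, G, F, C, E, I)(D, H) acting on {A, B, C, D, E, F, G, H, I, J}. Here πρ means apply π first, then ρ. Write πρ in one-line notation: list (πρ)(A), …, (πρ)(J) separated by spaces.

C F E A H B D G J I

(πρ)(x) = ρ(π(x)). Computing each image: ρ(π(A)) = ρ(F) = C, ρ(π(B)) = ρ(G) = F, ρ(π(C)) = ρ(C) = E, ρ(π(D)) = ρ(I) = A, ρ(π(E)) = ρ(D) = H, ρ(π(F)) = ρ(J) = B, ρ(π(G)) = ρ(H) = D, ρ(π(H)) = ρ(B) = G, ρ(π(I)) = ρ(A) = J, ρ(π(J)) = ρ(E) = I.
Hence πρ = [C F E A H B D G J I].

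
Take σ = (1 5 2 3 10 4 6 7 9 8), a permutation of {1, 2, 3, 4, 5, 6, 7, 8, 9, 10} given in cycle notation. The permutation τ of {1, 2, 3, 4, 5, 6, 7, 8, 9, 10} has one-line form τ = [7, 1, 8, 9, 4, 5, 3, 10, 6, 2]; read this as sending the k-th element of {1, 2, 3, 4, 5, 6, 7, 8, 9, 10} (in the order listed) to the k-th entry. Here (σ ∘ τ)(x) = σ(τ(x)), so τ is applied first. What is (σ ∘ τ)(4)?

8

τ(4) = 9, then σ(9) = 8; composing gives (σ ∘ τ)(4) = 8.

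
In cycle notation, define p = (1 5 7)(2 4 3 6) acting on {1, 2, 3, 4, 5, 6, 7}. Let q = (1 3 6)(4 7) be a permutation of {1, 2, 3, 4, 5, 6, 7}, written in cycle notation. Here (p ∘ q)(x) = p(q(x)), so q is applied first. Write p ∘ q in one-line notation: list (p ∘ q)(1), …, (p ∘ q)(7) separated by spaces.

6 4 2 1 7 5 3

Chase each element through q then p: 1 → 3 → 6; 2 → 2 → 4; 3 → 6 → 2; 4 → 7 → 1; 5 → 5 → 7; 6 → 1 → 5; 7 → 4 → 3.
Collecting the images, p ∘ q = [6 4 2 1 7 5 3].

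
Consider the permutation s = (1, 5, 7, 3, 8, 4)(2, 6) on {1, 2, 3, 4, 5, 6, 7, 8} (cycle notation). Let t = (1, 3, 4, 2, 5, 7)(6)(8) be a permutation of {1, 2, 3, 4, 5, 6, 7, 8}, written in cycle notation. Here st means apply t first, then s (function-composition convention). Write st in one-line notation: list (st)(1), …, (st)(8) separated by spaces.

8 7 1 6 3 2 5 4

For each element, apply t then s: 1 → 3 → 8; 2 → 5 → 7; 3 → 4 → 1; 4 → 2 → 6; 5 → 7 → 3; 6 → 6 → 2; 7 → 1 → 5; 8 → 8 → 4.
Collecting the images, st = [8 7 1 6 3 2 5 4].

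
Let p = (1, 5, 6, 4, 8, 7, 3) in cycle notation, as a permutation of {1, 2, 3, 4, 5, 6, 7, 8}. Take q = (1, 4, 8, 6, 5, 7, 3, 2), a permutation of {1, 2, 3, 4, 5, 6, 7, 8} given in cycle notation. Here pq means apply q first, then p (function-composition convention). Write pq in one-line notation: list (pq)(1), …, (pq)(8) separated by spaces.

Chase each element through q then p: 1 → 4 → 8; 2 → 1 → 5; 3 → 2 → 2; 4 → 8 → 7; 5 → 7 → 3; 6 → 5 → 6; 7 → 3 → 1; 8 → 6 → 4.
Collecting the images, pq = [8 5 2 7 3 6 1 4].

8 5 2 7 3 6 1 4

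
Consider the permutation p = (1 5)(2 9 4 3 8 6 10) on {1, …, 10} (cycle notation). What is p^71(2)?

9

2 lies in the 7-cycle (2 9 4 3 8 6 10).
Since the cycle has length 7, p^71 acts on it the same as p^1 (71 mod 7 = 1).
Advancing 1 step from 2: 2 → 9.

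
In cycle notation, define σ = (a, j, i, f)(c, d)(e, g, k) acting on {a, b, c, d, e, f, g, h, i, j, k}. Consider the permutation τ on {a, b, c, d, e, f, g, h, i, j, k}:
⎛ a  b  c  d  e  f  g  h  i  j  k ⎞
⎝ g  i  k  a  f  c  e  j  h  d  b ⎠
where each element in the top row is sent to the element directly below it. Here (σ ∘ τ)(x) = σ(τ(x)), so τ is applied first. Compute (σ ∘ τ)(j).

c

First apply τ: τ(j) = d, then σ(d) = c. Thus (σ ∘ τ)(j) = c.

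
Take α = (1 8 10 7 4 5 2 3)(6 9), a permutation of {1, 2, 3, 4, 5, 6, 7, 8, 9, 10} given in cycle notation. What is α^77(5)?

10

5 lies in the 8-cycle (1 8 10 7 4 5 2 3).
On an 8-cycle, α^8 is the identity, so α^77 = α^5 there (77 ≡ 5 mod 8).
Advancing 5 steps from 5: 5 → 2 → 3 → 1 → 8 → 10.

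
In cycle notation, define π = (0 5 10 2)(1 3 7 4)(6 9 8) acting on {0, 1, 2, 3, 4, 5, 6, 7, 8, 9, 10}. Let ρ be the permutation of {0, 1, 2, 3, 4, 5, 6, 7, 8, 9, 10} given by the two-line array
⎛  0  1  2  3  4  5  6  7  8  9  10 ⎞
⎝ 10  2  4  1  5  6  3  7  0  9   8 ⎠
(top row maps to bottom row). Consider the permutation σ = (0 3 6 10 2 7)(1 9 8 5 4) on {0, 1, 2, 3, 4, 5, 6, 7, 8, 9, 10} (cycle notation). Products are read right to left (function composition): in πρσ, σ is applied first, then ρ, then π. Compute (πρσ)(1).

Chase 1: σ(1) = 9; ρ(9) = 9; π(9) = 8. Hence (πρσ)(1) = 8.

8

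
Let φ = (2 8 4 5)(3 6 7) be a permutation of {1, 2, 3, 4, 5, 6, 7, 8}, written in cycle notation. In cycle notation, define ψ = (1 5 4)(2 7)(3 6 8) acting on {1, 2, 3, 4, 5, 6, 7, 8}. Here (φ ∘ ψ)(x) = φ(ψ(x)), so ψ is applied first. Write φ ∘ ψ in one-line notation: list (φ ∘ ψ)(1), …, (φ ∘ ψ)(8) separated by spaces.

(φ ∘ ψ)(x) = φ(ψ(x)). Computing each image: φ(ψ(1)) = φ(5) = 2, φ(ψ(2)) = φ(7) = 3, φ(ψ(3)) = φ(6) = 7, φ(ψ(4)) = φ(1) = 1, φ(ψ(5)) = φ(4) = 5, φ(ψ(6)) = φ(8) = 4, φ(ψ(7)) = φ(2) = 8, φ(ψ(8)) = φ(3) = 6.
Hence φ ∘ ψ = [2 3 7 1 5 4 8 6].

2 3 7 1 5 4 8 6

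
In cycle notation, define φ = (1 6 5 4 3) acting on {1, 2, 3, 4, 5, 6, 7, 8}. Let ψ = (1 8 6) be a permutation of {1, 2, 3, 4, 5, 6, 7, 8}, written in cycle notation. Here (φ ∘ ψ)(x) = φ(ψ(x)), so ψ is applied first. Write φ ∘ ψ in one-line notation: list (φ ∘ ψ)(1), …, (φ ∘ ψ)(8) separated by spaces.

8 2 1 3 4 6 7 5

For each element, apply ψ then φ: 1 → 8 → 8; 2 → 2 → 2; 3 → 3 → 1; 4 → 4 → 3; 5 → 5 → 4; 6 → 1 → 6; 7 → 7 → 7; 8 → 6 → 5.
Collecting the images, φ ∘ ψ = [8 2 1 3 4 6 7 5].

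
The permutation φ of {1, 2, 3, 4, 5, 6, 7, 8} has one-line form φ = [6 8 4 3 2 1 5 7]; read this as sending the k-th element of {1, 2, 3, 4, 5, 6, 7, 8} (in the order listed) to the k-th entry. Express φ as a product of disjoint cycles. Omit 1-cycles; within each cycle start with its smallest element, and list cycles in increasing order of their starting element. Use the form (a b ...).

From 1: 1 → 6 → 1, closing the cycle (1 6).
Continuing from each remaining unvisited element yields (1 6)(2 8 7 5)(3 4).

(1 6)(2 8 7 5)(3 4)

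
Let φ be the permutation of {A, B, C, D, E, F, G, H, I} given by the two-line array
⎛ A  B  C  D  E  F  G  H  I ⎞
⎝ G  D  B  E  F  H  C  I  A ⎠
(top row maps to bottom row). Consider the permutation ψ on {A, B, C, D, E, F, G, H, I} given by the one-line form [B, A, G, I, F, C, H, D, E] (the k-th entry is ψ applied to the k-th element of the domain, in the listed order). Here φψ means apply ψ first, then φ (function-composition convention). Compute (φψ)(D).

ψ(D) = I, then φ(I) = A; composing gives (φψ)(D) = A.

A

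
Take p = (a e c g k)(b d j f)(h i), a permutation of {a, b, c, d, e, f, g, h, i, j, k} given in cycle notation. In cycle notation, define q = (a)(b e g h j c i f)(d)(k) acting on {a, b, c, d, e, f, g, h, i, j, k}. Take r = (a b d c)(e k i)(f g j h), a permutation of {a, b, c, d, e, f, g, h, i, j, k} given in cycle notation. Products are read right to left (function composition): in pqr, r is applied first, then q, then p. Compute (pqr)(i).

(pqr)(i) = p(q(r(i))). r(i) = e, then q(e) = g, then p(g) = k, so the result is k.

k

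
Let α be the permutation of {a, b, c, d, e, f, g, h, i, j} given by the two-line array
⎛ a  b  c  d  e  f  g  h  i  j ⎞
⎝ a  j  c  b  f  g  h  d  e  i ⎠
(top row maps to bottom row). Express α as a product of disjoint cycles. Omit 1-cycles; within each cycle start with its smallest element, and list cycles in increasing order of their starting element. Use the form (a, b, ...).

Iterating α from b gives b → j → i → e → f → g → h → d → b; that is the 8-cycle (b, j, i, e, f, g, h, d).
Repeating from the next unused element and collecting all non-trivial cycles gives (b, j, i, e, f, g, h, d).

(b, j, i, e, f, g, h, d)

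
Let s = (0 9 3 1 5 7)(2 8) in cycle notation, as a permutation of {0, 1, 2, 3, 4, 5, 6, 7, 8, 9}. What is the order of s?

The disjoint cycles have lengths 6, 2, 1, 1.
Since disjoint cycles commute, ord(s) = lcm(6, 2) = 6.

6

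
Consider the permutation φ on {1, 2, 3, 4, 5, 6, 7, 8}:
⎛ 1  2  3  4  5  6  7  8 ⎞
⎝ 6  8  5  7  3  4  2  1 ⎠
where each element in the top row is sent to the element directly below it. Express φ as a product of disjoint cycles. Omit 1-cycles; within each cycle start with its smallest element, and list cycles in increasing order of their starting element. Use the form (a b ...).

From 1: 1 → 6 → 4 → 7 → 2 → 8 → 1, closing the cycle (1 6 4 7 2 8).
Continuing from each remaining unvisited element yields (1 6 4 7 2 8)(3 5).

(1 6 4 7 2 8)(3 5)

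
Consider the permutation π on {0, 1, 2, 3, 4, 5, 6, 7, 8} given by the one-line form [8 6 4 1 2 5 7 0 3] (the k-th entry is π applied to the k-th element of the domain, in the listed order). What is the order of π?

6

The disjoint-cycle form of π has cycle lengths 6, 2, 1.
Since disjoint cycles commute, ord(π) = lcm(6, 2) = 6.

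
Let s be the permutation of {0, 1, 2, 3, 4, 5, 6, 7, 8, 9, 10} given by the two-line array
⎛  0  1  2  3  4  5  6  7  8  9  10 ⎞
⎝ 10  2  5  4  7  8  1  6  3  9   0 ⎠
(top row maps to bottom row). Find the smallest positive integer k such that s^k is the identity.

The disjoint-cycle form of s has cycle lengths 8, 2, 1.
Since disjoint cycles commute, ord(s) = lcm(8, 2) = 8.

8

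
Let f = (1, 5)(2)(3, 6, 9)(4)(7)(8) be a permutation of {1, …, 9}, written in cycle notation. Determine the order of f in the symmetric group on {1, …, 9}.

6

The disjoint cycles have lengths 3, 2, 1, 1, 1, 1.
The order is lcm(3, 2) = 6.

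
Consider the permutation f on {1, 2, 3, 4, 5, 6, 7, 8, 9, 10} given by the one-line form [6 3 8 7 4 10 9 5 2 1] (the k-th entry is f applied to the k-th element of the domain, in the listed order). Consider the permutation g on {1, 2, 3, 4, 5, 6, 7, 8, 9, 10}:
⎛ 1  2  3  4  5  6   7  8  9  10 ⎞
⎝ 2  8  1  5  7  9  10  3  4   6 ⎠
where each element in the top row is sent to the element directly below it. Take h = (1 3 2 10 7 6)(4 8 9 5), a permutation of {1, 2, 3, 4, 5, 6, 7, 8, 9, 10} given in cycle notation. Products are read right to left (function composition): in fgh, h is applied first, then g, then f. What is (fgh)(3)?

(fgh)(3) = f(g(h(3))). h(3) = 2, then g(2) = 8, then f(8) = 5, so the result is 5.

5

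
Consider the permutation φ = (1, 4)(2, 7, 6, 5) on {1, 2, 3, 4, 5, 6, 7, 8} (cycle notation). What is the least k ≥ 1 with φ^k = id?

4

The disjoint cycles have lengths 4, 2, 1, 1.
The order is lcm(4, 2) = 4.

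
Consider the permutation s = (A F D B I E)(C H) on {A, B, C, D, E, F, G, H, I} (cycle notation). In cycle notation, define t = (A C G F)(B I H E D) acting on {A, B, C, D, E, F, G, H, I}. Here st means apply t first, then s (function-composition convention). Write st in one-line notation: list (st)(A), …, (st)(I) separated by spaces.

H E G I B F D A C

(st)(x) = s(t(x)). Computing each image: s(t(A)) = s(C) = H, s(t(B)) = s(I) = E, s(t(C)) = s(G) = G, s(t(D)) = s(B) = I, s(t(E)) = s(D) = B, s(t(F)) = s(A) = F, s(t(G)) = s(F) = D, s(t(H)) = s(E) = A, s(t(I)) = s(H) = C.
Hence st = [H E G I B F D A C].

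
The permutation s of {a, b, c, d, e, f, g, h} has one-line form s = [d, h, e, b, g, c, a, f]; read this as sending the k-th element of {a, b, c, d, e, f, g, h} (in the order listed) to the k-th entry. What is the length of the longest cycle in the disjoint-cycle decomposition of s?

Decomposing into disjoint cycles gives (a d b h f c e g); the longest has length 8.

8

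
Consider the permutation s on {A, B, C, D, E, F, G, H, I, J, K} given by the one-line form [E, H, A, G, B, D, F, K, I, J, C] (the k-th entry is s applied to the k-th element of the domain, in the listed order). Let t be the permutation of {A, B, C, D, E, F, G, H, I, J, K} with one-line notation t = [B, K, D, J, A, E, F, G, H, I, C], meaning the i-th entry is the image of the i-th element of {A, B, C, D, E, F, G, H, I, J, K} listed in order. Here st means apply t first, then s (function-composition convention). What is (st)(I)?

K

First apply t: t(I) = H, then s(H) = K. Thus (st)(I) = K.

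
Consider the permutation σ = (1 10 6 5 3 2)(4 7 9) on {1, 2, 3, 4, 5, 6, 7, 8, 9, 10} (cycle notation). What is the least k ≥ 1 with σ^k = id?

The cycle type of σ is (6, 3, 1).
The order of σ is the least common multiple of its cycle lengths: lcm(6, 3) = 6.

6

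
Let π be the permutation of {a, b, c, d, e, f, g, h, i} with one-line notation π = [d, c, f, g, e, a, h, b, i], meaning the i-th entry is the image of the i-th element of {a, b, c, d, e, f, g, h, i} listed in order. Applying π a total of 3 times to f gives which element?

Tracing f → a → … returns to f after 7 steps, so f lies in a 7-cycle (a, d, g, h, b, c, f).
Stepping 3 places around the cycle: f → a → d → g.

g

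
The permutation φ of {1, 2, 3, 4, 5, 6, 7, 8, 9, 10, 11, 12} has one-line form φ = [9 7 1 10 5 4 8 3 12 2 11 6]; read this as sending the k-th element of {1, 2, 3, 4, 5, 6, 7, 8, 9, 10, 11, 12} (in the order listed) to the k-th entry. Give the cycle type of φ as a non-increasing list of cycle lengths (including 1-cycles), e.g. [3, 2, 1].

[10, 1, 1]

The disjoint cycles are (1 9 12 6 4 10 2 7 8 3)(5)(11), with lengths 10, 1, 1 in non-increasing order.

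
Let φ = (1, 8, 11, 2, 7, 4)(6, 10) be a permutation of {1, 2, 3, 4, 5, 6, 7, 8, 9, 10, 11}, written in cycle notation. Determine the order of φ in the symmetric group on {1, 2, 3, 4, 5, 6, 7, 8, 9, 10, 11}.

6

The cycle type of φ is (6, 2, 1, 1, 1).
The order of φ is the least common multiple of its cycle lengths: lcm(6, 2) = 6.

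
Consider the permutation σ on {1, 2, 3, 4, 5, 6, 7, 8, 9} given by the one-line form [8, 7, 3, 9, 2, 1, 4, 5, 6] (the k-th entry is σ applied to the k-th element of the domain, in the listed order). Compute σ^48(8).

Tracing 8 → 5 → … returns to 8 after 8 steps, so 8 lies in an 8-cycle (1 8 5 2 7 4 9 6).
Since the cycle has length 8, σ^48 acts on it the same as σ^0 (48 mod 8 = 0).
So σ^48(8) = 8.

8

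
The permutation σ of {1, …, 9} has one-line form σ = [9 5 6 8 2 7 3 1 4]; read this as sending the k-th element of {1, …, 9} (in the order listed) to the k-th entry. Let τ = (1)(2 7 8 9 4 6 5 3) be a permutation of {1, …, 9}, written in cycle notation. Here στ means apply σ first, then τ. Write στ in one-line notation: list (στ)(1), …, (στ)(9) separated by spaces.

4 3 5 9 7 8 2 1 6

Chase each element through σ then τ: 1 → 9 → 4; 2 → 5 → 3; 3 → 6 → 5; 4 → 8 → 9; 5 → 2 → 7; 6 → 7 → 8; 7 → 3 → 2; 8 → 1 → 1; 9 → 4 → 6.
Collecting the images, στ = [4 3 5 9 7 8 2 1 6].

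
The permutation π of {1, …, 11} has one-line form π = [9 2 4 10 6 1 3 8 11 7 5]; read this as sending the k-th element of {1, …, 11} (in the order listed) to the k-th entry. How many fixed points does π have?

The fixed points (elements with π(x) = x) are {2, 8}, so there are 2.

2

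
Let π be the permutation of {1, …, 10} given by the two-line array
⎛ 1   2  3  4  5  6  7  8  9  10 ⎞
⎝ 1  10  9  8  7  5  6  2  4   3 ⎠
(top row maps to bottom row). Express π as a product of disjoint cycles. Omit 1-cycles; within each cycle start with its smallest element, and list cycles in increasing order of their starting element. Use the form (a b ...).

From 2: 2 → 10 → 3 → 9 → 4 → 8 → 2, closing the cycle (2 10 3 9 4 8).
Repeating from the next unused element and collecting all non-trivial cycles gives (2 10 3 9 4 8)(5 7 6).

(2 10 3 9 4 8)(5 7 6)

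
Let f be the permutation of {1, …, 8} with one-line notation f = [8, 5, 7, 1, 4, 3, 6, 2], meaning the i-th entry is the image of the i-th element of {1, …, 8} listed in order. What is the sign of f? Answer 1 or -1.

In disjoint-cycle form the cycle lengths are 5, 3.
A cycle of length ℓ contributes ℓ−1 transpositions, so f is a product of 4 + 2 = 6 transpositions — even.

1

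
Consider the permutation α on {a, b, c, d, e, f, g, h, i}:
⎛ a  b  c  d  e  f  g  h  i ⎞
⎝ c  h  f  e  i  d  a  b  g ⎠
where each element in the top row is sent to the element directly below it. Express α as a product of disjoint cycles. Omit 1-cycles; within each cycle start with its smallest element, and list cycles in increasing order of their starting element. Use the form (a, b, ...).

Start at a and follow images: a → c → f → d → e → i → g → a, giving the cycle (a, c, f, d, e, i, g).
Continuing from each remaining unvisited element yields (a, c, f, d, e, i, g)(b, h).

(a, c, f, d, e, i, g)(b, h)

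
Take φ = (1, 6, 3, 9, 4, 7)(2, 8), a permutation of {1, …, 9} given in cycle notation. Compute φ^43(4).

4 lies in the 6-cycle (1, 6, 3, 9, 4, 7).
Powers repeat with period 6 on this cycle, and 43 mod 6 = 1, so φ^43(4) = φ^1(4).
Stepping 1 place around the cycle: 4 → 7.

7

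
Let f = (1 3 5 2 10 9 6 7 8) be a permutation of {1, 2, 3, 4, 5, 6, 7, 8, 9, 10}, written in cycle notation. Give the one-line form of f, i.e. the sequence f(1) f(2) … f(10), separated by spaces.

Reading each image from the cycles: 1↦3, 2↦10, 3↦5, 4↦4, 5↦2, 6↦7, 7↦8, 8↦1, 9↦6, 10↦9.
Listing these in domain order gives 3 10 5 4 2 7 8 1 6 9.

3 10 5 4 2 7 8 1 6 9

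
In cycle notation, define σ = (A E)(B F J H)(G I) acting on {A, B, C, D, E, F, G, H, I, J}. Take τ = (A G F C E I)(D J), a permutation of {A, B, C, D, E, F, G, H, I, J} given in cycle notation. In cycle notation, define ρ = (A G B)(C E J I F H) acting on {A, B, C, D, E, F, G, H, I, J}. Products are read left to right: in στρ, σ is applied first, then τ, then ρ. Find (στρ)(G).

Chase G: σ(G) = I; τ(I) = A; ρ(A) = G. Hence (στρ)(G) = G.

G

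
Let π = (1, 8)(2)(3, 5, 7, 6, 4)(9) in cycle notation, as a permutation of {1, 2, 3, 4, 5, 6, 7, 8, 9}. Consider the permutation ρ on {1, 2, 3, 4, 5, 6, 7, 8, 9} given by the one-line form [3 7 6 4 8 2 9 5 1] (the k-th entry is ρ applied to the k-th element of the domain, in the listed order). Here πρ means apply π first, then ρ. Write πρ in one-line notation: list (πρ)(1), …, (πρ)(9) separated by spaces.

5 7 8 6 9 4 2 3 1

Chase each element through π then ρ: 1 → 8 → 5; 2 → 2 → 7; 3 → 5 → 8; 4 → 3 → 6; 5 → 7 → 9; 6 → 4 → 4; 7 → 6 → 2; 8 → 1 → 3; 9 → 9 → 1.
Collecting the images, πρ = [5 7 8 6 9 4 2 3 1].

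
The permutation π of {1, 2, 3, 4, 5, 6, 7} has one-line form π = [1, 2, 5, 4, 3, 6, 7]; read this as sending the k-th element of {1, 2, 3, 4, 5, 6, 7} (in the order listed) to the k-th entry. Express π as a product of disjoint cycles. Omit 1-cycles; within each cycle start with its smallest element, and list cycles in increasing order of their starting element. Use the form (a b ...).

(3 5)

From 3: 3 → 5 → 3, closing the cycle (3 5).
Continuing from each remaining unvisited element yields (3 5).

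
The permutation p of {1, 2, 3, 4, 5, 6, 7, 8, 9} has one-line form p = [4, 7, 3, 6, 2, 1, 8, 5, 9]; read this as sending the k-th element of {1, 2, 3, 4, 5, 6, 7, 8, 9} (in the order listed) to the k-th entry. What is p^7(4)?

6

Tracing 4 → 6 → … returns to 4 after 3 steps, so 4 lies in a 3-cycle (1 4 6).
Since the cycle has length 3, p^7 acts on it the same as p^1 (7 mod 3 = 1).
Advancing 1 step from 4: 4 → 6.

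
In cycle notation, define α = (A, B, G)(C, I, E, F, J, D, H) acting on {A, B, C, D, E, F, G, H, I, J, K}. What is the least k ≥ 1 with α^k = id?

21

The cycle type of α is (7, 3, 1).
The order is lcm(7, 3) = 21.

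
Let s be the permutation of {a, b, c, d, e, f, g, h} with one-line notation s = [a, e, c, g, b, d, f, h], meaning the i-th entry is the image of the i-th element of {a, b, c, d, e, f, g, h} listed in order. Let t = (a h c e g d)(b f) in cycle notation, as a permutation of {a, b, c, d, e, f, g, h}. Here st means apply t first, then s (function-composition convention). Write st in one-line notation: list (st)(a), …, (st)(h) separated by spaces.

(st)(x) = s(t(x)). Computing each image: s(t(a)) = s(h) = h, s(t(b)) = s(f) = d, s(t(c)) = s(e) = b, s(t(d)) = s(a) = a, s(t(e)) = s(g) = f, s(t(f)) = s(b) = e, s(t(g)) = s(d) = g, s(t(h)) = s(c) = c.
Hence st = [h d b a f e g c].

h d b a f e g c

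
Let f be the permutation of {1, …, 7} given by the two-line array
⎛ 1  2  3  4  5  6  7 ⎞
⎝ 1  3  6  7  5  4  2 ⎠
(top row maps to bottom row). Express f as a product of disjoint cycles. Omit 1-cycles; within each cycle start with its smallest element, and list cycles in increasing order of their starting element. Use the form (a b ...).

(2 3 6 4 7)

From 2: 2 → 3 → 6 → 4 → 7 → 2, closing the cycle (2 3 6 4 7).
Repeating from the next unused element and collecting all non-trivial cycles gives (2 3 6 4 7).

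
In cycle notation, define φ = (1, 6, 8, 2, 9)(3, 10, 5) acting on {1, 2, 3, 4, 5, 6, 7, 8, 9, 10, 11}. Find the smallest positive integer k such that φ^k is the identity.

The disjoint cycles have lengths 5, 3, 1, 1, 1.
Since disjoint cycles commute, ord(φ) = lcm(5, 3) = 15.

15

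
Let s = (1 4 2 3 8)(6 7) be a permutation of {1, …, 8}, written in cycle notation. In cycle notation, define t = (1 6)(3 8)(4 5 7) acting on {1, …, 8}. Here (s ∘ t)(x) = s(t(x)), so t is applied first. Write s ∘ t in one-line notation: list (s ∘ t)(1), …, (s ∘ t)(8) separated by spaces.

7 3 1 5 6 4 2 8

(s ∘ t)(x) = s(t(x)). Computing each image: s(t(1)) = s(6) = 7, s(t(2)) = s(2) = 3, s(t(3)) = s(8) = 1, s(t(4)) = s(5) = 5, s(t(5)) = s(7) = 6, s(t(6)) = s(1) = 4, s(t(7)) = s(4) = 2, s(t(8)) = s(3) = 8.
Hence s ∘ t = [7 3 1 5 6 4 2 8].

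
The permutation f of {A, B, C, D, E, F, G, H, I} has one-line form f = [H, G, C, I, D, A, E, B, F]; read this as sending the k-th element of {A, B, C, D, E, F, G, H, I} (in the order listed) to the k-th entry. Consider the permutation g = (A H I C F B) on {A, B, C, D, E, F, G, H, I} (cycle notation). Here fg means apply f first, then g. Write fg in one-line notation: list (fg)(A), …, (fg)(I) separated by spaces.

Chase each element through f then g: A → H → I; B → G → G; C → C → F; D → I → C; E → D → D; F → A → H; G → E → E; H → B → A; I → F → B.
Collecting the images, fg = [I G F C D H E A B].

I G F C D H E A B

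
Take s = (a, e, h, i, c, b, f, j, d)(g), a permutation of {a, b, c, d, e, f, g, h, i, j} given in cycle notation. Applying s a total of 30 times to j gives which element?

j lies in the 9-cycle (a, e, h, i, c, b, f, j, d).
Powers repeat with period 9 on this cycle, and 30 mod 9 = 3, so s^30(j) = s^3(j).
Stepping 3 places around the cycle: j → d → a → e.

e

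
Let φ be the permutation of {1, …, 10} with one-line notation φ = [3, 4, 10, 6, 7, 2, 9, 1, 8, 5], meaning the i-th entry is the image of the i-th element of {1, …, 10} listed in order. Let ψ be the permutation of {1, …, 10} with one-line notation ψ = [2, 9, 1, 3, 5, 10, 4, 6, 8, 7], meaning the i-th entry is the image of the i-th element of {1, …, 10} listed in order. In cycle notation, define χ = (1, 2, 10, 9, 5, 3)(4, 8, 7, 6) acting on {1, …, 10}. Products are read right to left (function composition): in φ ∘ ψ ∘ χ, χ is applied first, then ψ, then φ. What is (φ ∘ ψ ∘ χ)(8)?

6

Apply the permutations in order: χ(8) = 7, then ψ(7) = 4, then φ(4) = 6. So (φ ∘ ψ ∘ χ)(8) = 6.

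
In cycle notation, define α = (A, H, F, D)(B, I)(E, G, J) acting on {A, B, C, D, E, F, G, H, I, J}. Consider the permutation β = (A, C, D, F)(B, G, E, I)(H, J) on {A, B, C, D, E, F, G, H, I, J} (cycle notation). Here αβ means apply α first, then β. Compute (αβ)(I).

(αβ)(I) = β(α(I)). α(I) = B, then β(B) = G. So (αβ)(I) = G.

G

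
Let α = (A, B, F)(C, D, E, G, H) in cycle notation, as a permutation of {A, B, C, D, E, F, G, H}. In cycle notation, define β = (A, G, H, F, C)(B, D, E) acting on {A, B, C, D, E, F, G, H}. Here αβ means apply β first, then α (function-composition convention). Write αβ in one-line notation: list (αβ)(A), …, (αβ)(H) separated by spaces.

H E B G F D C A

For each element, apply β then α: A → G → H; B → D → E; C → A → B; D → E → G; E → B → F; F → C → D; G → H → C; H → F → A.
Collecting the images, αβ = [H E B G F D C A].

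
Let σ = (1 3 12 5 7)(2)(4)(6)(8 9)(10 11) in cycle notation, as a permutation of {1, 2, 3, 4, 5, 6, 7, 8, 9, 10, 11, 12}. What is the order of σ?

The disjoint cycles have lengths 5, 2, 2, 1, 1, 1.
Since disjoint cycles commute, ord(σ) = lcm(5, 2, 2) = 10.

10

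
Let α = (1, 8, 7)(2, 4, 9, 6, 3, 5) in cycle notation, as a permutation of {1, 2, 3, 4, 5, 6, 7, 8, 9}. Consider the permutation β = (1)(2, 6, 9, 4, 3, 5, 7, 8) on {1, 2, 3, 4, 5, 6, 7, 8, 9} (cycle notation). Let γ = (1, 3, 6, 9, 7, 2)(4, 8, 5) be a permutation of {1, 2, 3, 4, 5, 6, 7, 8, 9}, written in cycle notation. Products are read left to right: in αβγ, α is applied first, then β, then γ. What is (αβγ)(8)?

Apply the permutations in order: α(8) = 7, then β(7) = 8, then γ(8) = 5. So (αβγ)(8) = 5.

5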